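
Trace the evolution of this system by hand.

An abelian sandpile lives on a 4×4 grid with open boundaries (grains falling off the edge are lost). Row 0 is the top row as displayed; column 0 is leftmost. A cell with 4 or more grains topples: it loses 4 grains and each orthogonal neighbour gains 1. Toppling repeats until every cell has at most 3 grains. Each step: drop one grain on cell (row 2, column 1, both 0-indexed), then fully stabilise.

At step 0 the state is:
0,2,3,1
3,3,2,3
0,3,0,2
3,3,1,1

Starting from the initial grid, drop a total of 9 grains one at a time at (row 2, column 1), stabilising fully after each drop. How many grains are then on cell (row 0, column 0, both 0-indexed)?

[0] 0,2,3,1
3,3,2,3
0,3,0,2
3,3,1,1
[1] 1,3,3,1
0,1,3,3
3,2,1,2
0,1,2,1
[2] 1,3,3,1
0,1,3,3
3,3,1,2
0,1,2,1
[3] 1,3,3,1
1,2,3,3
0,1,2,2
1,2,2,1
[4] 1,3,3,1
1,2,3,3
0,2,2,2
1,2,2,1
[5] 1,3,3,1
1,2,3,3
0,3,2,2
1,2,2,1
[6] 1,3,3,1
1,3,3,3
1,0,3,2
1,3,2,1
[7] 1,3,3,1
1,3,3,3
1,1,3,2
1,3,2,1
[8] 1,3,3,1
1,3,3,3
1,2,3,2
1,3,2,1
[9] 1,3,3,1
1,3,3,3
1,3,3,2
1,3,2,1

1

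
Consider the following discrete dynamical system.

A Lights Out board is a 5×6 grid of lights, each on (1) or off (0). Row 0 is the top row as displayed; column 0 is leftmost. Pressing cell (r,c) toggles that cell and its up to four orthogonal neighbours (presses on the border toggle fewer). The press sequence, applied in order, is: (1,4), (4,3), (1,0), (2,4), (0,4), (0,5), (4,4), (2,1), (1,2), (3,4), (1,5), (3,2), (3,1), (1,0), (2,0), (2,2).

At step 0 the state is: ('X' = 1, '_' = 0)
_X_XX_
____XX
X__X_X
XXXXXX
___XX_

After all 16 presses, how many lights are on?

13

gen 0: _X_XX_
____XX
X__X_X
XXXXXX
___XX_
gen 1: _X_X__
___X__
X__XXX
XXXXXX
___XX_
gen 2: _X_X__
___X__
X__XXX
XXX_XX
__X___
gen 3: XX_X__
XX_X__
___XXX
XXX_XX
__X___
gen 4: XX_X__
XX_XX_
______
XXX__X
__X___
gen 5: XX__XX
XX_X__
______
XXX__X
__X___
gen 6: XX____
XX_X_X
______
XXX__X
__X___
gen 7: XX____
XX_X_X
______
XXX_XX
__XXXX
gen 8: XX____
X__X_X
XXX___
X_X_XX
__XXXX
gen 9: XXX___
XXX__X
XX____
X_X_XX
__XXXX
gen 10: XXX___
XXX__X
XX__X_
X_XX__
__XX_X
gen 11: XXX__X
XXX_X_
XX__XX
X_XX__
__XX_X
gen 12: XXX__X
XXX_X_
XXX_XX
XX____
___X_X
gen 13: XXX__X
XXX_X_
X_X_XX
__X___
_X_X_X
gen 14: _XX__X
__X_X_
__X_XX
__X___
_X_X_X
gen 15: _XX__X
X_X_X_
XXX_XX
X_X___
_X_X_X
gen 16: _XX__X
X___X_
X__XXX
X_____
_X_X_X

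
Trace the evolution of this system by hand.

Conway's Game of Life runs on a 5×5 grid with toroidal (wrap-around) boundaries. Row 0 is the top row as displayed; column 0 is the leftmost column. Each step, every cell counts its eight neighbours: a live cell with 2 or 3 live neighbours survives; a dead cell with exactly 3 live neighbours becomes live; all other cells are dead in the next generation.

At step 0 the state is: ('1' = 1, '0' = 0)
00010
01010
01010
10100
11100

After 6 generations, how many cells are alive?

t=0: 00010
01010
01010
10100
11100
t=1: 10011
00011
11011
10011
10111
t=2: 01000
01000
01000
00000
00100
t=3: 01100
11100
00000
00000
00000
t=4: 10100
10100
01000
00000
00000
t=5: 00000
10100
01000
00000
00000
t=6: 00000
01000
01000
00000
00000

2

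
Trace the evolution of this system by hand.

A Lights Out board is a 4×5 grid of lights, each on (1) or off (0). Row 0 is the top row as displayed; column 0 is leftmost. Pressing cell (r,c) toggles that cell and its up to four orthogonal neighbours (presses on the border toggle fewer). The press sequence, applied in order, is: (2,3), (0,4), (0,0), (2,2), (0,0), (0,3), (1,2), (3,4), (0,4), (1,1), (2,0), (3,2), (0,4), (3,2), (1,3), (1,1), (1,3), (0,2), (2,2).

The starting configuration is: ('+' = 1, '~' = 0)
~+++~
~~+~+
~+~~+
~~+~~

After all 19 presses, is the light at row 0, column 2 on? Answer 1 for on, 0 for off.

0

step 0: ~+++~
~~+~+
~+~~+
~~+~~
step 1: ~+++~
~~+++
~+++~
~~++~
step 2: ~++~+
~~++~
~+++~
~~++~
step 3: +~+~+
+~++~
~+++~
~~++~
step 4: +~+~+
+~~+~
~~~~~
~~~+~
step 5: ~++~+
~~~+~
~~~~~
~~~+~
step 6: ~+~+~
~~~~~
~~~~~
~~~+~
step 7: ~+++~
~+++~
~~+~~
~~~+~
step 8: ~+++~
~+++~
~~+~+
~~~~+
step 9: ~++~+
~++++
~~+~+
~~~~+
step 10: ~~+~+
+~~++
~++~+
~~~~+
step 11: ~~+~+
~~~++
+~+~+
+~~~+
step 12: ~~+~+
~~~++
+~~~+
+++++
step 13: ~~++~
~~~+~
+~~~+
+++++
step 14: ~~++~
~~~+~
+~+~+
+~~~+
step 15: ~~+~~
~~+~+
+~+++
+~~~+
step 16: ~++~~
++~~+
+++++
+~~~+
step 17: ~+++~
++++~
+++~+
+~~~+
step 18: ~~~~~
++~+~
+++~+
+~~~+
step 19: ~~~~~
++++~
+~~++
+~+~+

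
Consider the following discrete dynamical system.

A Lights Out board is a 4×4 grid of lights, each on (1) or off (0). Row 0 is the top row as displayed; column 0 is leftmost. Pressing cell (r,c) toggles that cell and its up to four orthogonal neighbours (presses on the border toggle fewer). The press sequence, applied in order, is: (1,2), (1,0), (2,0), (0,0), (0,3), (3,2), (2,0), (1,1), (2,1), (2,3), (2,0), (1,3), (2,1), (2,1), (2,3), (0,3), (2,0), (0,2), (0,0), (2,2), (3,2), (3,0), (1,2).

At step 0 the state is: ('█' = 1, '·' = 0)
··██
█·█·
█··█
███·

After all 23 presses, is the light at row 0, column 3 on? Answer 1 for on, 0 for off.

1

k=0  ··██
█·█·
█··█
███·
k=1  ···█
██·█
█·██
███·
k=2  █··█
···█
··██
███·
k=3  █··█
█··█
████
·██·
k=4  ·█·█
···█
████
·██·
k=5  ·██·
····
████
·██·
k=6  ·██·
····
██·█
···█
k=7  ·██·
█···
···█
█··█
k=8  ··█·
·██·
·█·█
█··█
k=9  ··█·
··█·
█·██
██·█
k=10  ··█·
··██
█···
██··
k=11  ··█·
█·██
·█··
·█··
k=12  ··██
█···
·█·█
·█··
k=13  ··██
██··
█·██
····
k=14  ··██
█···
·█·█
·█··
k=15  ··██
█··█
·██·
·█·█
k=16  ····
█···
·██·
·█·█
k=17  ····
····
█·█·
██·█
k=18  ·███
··█·
█·█·
██·█
k=19  █·██
█·█·
█·█·
██·█
k=20  █·██
█···
██·█
████
k=21  █·██
█···
████
█···
k=22  █·██
█···
·███
·█··
k=23  █··█
████
·█·█
·█··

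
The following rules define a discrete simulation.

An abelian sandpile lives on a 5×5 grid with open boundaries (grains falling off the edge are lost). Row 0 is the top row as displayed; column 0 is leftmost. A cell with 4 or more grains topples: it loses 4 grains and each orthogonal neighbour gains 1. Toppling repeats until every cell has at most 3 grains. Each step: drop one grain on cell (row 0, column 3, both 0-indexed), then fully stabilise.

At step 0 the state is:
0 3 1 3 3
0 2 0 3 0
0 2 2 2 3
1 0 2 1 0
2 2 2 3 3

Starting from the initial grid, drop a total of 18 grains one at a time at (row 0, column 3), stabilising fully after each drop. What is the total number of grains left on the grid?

t=0: 0 3 1 3 3
0 2 0 3 0
0 2 2 2 3
1 0 2 1 0
2 2 2 3 3
t=1: 0 3 2 2 0
0 2 1 0 2
0 2 2 3 3
1 0 2 1 0
2 2 2 3 3
t=2: 0 3 2 3 0
0 2 1 0 2
0 2 2 3 3
1 0 2 1 0
2 2 2 3 3
t=3: 0 3 3 0 1
0 2 1 1 2
0 2 2 3 3
1 0 2 1 0
2 2 2 3 3
t=4: 0 3 3 1 1
0 2 1 1 2
0 2 2 3 3
1 0 2 1 0
2 2 2 3 3
t=5: 0 3 3 2 1
0 2 1 1 2
0 2 2 3 3
1 0 2 1 0
2 2 2 3 3
t=6: 0 3 3 3 1
0 2 1 1 2
0 2 2 3 3
1 0 2 1 0
2 2 2 3 3
t=7: 1 0 1 1 2
0 3 2 2 2
0 2 2 3 3
1 0 2 1 0
2 2 2 3 3
t=8: 1 0 1 2 2
0 3 2 2 2
0 2 2 3 3
1 0 2 1 0
2 2 2 3 3
t=9: 1 0 1 3 2
0 3 2 2 2
0 2 2 3 3
1 0 2 1 0
2 2 2 3 3
t=10: 1 0 2 0 3
0 3 2 3 2
0 2 2 3 3
1 0 2 1 0
2 2 2 3 3
t=11: 1 0 2 1 3
0 3 2 3 2
0 2 2 3 3
1 0 2 1 0
2 2 2 3 3
t=12: 1 0 2 2 3
0 3 2 3 2
0 2 2 3 3
1 0 2 1 0
2 2 2 3 3
t=13: 1 0 2 3 3
0 3 2 3 2
0 2 2 3 3
1 0 2 1 0
2 2 2 3 3
t=14: 1 0 3 2 1
0 3 3 2 1
0 2 3 1 1
1 0 2 2 1
2 2 2 3 3
t=15: 1 0 3 3 1
0 3 3 2 1
0 2 3 1 1
1 0 2 2 1
2 2 2 3 3
t=16: 1 2 1 2 2
1 1 3 0 2
1 0 1 3 1
1 1 3 2 1
2 2 2 3 3
t=17: 1 2 1 3 2
1 1 3 0 2
1 0 1 3 1
1 1 3 2 1
2 2 2 3 3
t=18: 1 2 2 0 3
1 1 3 1 2
1 0 1 3 1
1 1 3 2 1
2 2 2 3 3

42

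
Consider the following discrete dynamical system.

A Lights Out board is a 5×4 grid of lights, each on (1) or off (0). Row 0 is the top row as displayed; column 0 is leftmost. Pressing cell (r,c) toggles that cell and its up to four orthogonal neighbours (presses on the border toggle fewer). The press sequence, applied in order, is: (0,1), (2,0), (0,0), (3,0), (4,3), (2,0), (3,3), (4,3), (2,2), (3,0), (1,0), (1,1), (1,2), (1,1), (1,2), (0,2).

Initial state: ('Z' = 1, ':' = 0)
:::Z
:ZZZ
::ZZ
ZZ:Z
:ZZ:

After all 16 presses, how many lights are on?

13

k=0  :::Z
:ZZZ
::ZZ
ZZ:Z
:ZZ:
k=1  ZZZZ
::ZZ
::ZZ
ZZ:Z
:ZZ:
k=2  ZZZZ
Z:ZZ
ZZZZ
:Z:Z
:ZZ:
k=3  ::ZZ
::ZZ
ZZZZ
:Z:Z
:ZZ:
k=4  ::ZZ
::ZZ
:ZZZ
Z::Z
ZZZ:
k=5  ::ZZ
::ZZ
:ZZZ
Z:::
ZZ:Z
k=6  ::ZZ
Z:ZZ
Z:ZZ
::::
ZZ:Z
k=7  ::ZZ
Z:ZZ
Z:Z:
::ZZ
ZZ::
k=8  ::ZZ
Z:ZZ
Z:Z:
::Z:
ZZZZ
k=9  ::ZZ
Z::Z
ZZ:Z
::::
ZZZZ
k=10  ::ZZ
Z::Z
:Z:Z
ZZ::
:ZZZ
k=11  Z:ZZ
:Z:Z
ZZ:Z
ZZ::
:ZZZ
k=12  ZZZZ
Z:ZZ
Z::Z
ZZ::
:ZZZ
k=13  ZZ:Z
ZZ::
Z:ZZ
ZZ::
:ZZZ
k=14  Z::Z
::Z:
ZZZZ
ZZ::
:ZZZ
k=15  Z:ZZ
:Z:Z
ZZ:Z
ZZ::
:ZZZ
k=16  ZZ::
:ZZZ
ZZ:Z
ZZ::
:ZZZ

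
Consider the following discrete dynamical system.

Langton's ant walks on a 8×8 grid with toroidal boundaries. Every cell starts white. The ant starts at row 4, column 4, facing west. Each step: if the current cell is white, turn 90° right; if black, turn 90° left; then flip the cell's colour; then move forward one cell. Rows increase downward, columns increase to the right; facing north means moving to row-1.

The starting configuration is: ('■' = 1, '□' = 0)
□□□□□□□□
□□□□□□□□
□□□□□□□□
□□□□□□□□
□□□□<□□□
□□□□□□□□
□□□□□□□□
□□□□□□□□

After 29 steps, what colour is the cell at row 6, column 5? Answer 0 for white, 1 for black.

1

0) □□□□□□□□
□□□□□□□□
□□□□□□□□
□□□□□□□□
□□□□<□□□
□□□□□□□□
□□□□□□□□
□□□□□□□□
1) □□□□□□□□
□□□□□□□□
□□□□□□□□
□□□□^□□□
□□□□■□□□
□□□□□□□□
□□□□□□□□
□□□□□□□□
2) □□□□□□□□
□□□□□□□□
□□□□□□□□
□□□□■>□□
□□□□■□□□
□□□□□□□□
□□□□□□□□
□□□□□□□□
3) □□□□□□□□
□□□□□□□□
□□□□□□□□
□□□□■■□□
□□□□■v□□
□□□□□□□□
□□□□□□□□
□□□□□□□□
4) □□□□□□□□
□□□□□□□□
□□□□□□□□
□□□□■■□□
□□□□<■□□
□□□□□□□□
□□□□□□□□
□□□□□□□□
5) □□□□□□□□
□□□□□□□□
□□□□□□□□
□□□□■■□□
□□□□□■□□
□□□□v□□□
□□□□□□□□
□□□□□□□□
6) □□□□□□□□
□□□□□□□□
□□□□□□□□
□□□□■■□□
□□□□□■□□
□□□<■□□□
□□□□□□□□
□□□□□□□□
7) □□□□□□□□
□□□□□□□□
□□□□□□□□
□□□□■■□□
□□□^□■□□
□□□■■□□□
□□□□□□□□
□□□□□□□□
8) □□□□□□□□
□□□□□□□□
□□□□□□□□
□□□□■■□□
□□□■>■□□
□□□■■□□□
□□□□□□□□
□□□□□□□□
9) □□□□□□□□
□□□□□□□□
□□□□□□□□
□□□□■■□□
□□□■■■□□
□□□■v□□□
□□□□□□□□
□□□□□□□□
10) □□□□□□□□
□□□□□□□□
□□□□□□□□
□□□□■■□□
□□□■■■□□
□□□■□>□□
□□□□□□□□
□□□□□□□□
11) □□□□□□□□
□□□□□□□□
□□□□□□□□
□□□□■■□□
□□□■■■□□
□□□■□■□□
□□□□□v□□
□□□□□□□□
12) □□□□□□□□
□□□□□□□□
□□□□□□□□
□□□□■■□□
□□□■■■□□
□□□■□■□□
□□□□<■□□
□□□□□□□□
13) □□□□□□□□
□□□□□□□□
□□□□□□□□
□□□□■■□□
□□□■■■□□
□□□■^■□□
□□□□■■□□
□□□□□□□□
14) □□□□□□□□
□□□□□□□□
□□□□□□□□
□□□□■■□□
□□□■■■□□
□□□■■>□□
□□□□■■□□
□□□□□□□□
15) □□□□□□□□
□□□□□□□□
□□□□□□□□
□□□□■■□□
□□□■■^□□
□□□■■□□□
□□□□■■□□
□□□□□□□□
16) □□□□□□□□
□□□□□□□□
□□□□□□□□
□□□□■■□□
□□□■<□□□
□□□■■□□□
□□□□■■□□
□□□□□□□□
17) □□□□□□□□
□□□□□□□□
□□□□□□□□
□□□□■■□□
□□□■□□□□
□□□■v□□□
□□□□■■□□
□□□□□□□□
18) □□□□□□□□
□□□□□□□□
□□□□□□□□
□□□□■■□□
□□□■□□□□
□□□■□>□□
□□□□■■□□
□□□□□□□□
19) □□□□□□□□
□□□□□□□□
□□□□□□□□
□□□□■■□□
□□□■□□□□
□□□■□■□□
□□□□■v□□
□□□□□□□□
20) □□□□□□□□
□□□□□□□□
□□□□□□□□
□□□□■■□□
□□□■□□□□
□□□■□■□□
□□□□■□>□
□□□□□□□□
21) □□□□□□□□
□□□□□□□□
□□□□□□□□
□□□□■■□□
□□□■□□□□
□□□■□■□□
□□□□■□■□
□□□□□□v□
22) □□□□□□□□
□□□□□□□□
□□□□□□□□
□□□□■■□□
□□□■□□□□
□□□■□■□□
□□□□■□■□
□□□□□<■□
23) □□□□□□□□
□□□□□□□□
□□□□□□□□
□□□□■■□□
□□□■□□□□
□□□■□■□□
□□□□■^■□
□□□□□■■□
24) □□□□□□□□
□□□□□□□□
□□□□□□□□
□□□□■■□□
□□□■□□□□
□□□■□■□□
□□□□■■>□
□□□□□■■□
25) □□□□□□□□
□□□□□□□□
□□□□□□□□
□□□□■■□□
□□□■□□□□
□□□■□■^□
□□□□■■□□
□□□□□■■□
26) □□□□□□□□
□□□□□□□□
□□□□□□□□
□□□□■■□□
□□□■□□□□
□□□■□■■>
□□□□■■□□
□□□□□■■□
27) □□□□□□□□
□□□□□□□□
□□□□□□□□
□□□□■■□□
□□□■□□□□
□□□■□■■■
□□□□■■□v
□□□□□■■□
28) □□□□□□□□
□□□□□□□□
□□□□□□□□
□□□□■■□□
□□□■□□□□
□□□■□■■■
□□□□■■<■
□□□□□■■□
29) □□□□□□□□
□□□□□□□□
□□□□□□□□
□□□□■■□□
□□□■□□□□
□□□■□■^■
□□□□■■■■
□□□□□■■□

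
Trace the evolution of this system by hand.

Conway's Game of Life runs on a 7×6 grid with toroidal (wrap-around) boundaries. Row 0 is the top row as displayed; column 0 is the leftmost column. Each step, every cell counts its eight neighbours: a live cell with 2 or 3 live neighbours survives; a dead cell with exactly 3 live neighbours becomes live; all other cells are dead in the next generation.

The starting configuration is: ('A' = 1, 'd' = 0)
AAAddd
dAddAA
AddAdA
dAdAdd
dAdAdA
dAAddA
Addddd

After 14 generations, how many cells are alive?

gen 0: AAAddd
dAddAA
AddAdA
dAdAdd
dAdAdA
dAAddA
Addddd
gen 1: ddAddd
dddAAd
dAdAdA
dAdAdA
dAdAdd
dAAdAA
dddddA
gen 2: dddAAd
dddAAd
dddAdA
dAdAdd
dAdAdA
dAAAAA
AAAAAA
gen 3: AAdddd
ddAddA
dddAdd
dddAdd
dAdddA
dddddd
dddddd
gen 4: AAdddd
AAAddd
ddAAAd
ddAdAd
dddddd
dddddd
dddddd
gen 5: AdAddd
AddddA
ddddAA
ddAdAd
dddddd
dddddd
dddddd
gen 6: AAdddA
AAddAd
AddAAd
dddAAA
dddddd
dddddd
dddddd
gen 7: dAdddA
ddAAAd
AAAddd
dddAdA
ddddAd
dddddd
Addddd
gen 8: AAAAAA
dddAAA
AAdddA
AAAAAA
ddddAd
dddddd
Addddd
gen 9: dAAddd
dddddd
dddddd
ddAAdd
AAAdAd
dddddd
AdAAAd
gen 10: dAAddd
dddddd
dddddd
ddAAdd
dAAddd
AdddAd
ddAAdd
gen 11: dAAAdd
dddddd
dddddd
dAAAdd
dAAddd
dddddd
ddAAdd
gen 12: dAdAdd
ddAddd
ddAddd
dAdAdd
dAdAdd
dAdAdd
dAdAdd
gen 13: dAdAdd
dAAAdd
dAAAdd
dAdAdd
AAdAAd
AAdAAd
AAdAAd
gen 14: dddddd
AdddAd
AdddAd
dddddd
dddddd
dddddd
dddddd

4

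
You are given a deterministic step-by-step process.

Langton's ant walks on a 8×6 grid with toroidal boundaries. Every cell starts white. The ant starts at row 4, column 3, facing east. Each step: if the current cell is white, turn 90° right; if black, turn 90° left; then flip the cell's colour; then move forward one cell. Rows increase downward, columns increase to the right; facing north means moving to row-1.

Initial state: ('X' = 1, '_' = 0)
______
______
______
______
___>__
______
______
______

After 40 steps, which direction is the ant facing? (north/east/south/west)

east

t=0: ______
______
______
______
___>__
______
______
______
t=1: ______
______
______
______
___X__
___v__
______
______
t=2: ______
______
______
______
___X__
__<X__
______
______
t=3: ______
______
______
______
__^X__
__XX__
______
______
t=4: ______
______
______
______
__X>__
__XX__
______
______
t=5: ______
______
______
___^__
__X___
__XX__
______
______
t=6: ______
______
______
___X>_
__X___
__XX__
______
______
t=7: ______
______
______
___XX_
__X_v_
__XX__
______
______
t=8: ______
______
______
___XX_
__X<X_
__XX__
______
______
t=9: ______
______
______
___^X_
__XXX_
__XX__
______
______
t=10: ______
______
______
__<_X_
__XXX_
__XX__
______
______
t=11: ______
______
__^___
__X_X_
__XXX_
__XX__
______
______
t=12: ______
______
__X>__
__X_X_
__XXX_
__XX__
______
______
t=13: ______
______
__XX__
__XvX_
__XXX_
__XX__
______
______
t=14: ______
______
__XX__
__<XX_
__XXX_
__XX__
______
______
t=15: ______
______
__XX__
___XX_
__vXX_
__XX__
______
______
t=16: ______
______
__XX__
___XX_
___>X_
__XX__
______
______
t=17: ______
______
__XX__
___^X_
____X_
__XX__
______
______
t=18: ______
______
__XX__
__<_X_
____X_
__XX__
______
______
t=19: ______
______
__^X__
__X_X_
____X_
__XX__
______
______
t=20: ______
______
_<_X__
__X_X_
____X_
__XX__
______
______
t=21: ______
_^____
_X_X__
__X_X_
____X_
__XX__
______
______
t=22: ______
_X>___
_X_X__
__X_X_
____X_
__XX__
______
______
t=23: ______
_XX___
_XvX__
__X_X_
____X_
__XX__
______
______
t=24: ______
_XX___
_<XX__
__X_X_
____X_
__XX__
______
______
t=25: ______
_XX___
__XX__
_vX_X_
____X_
__XX__
______
______
t=26: ______
_XX___
__XX__
<XX_X_
____X_
__XX__
______
______
t=27: ______
_XX___
^_XX__
XXX_X_
____X_
__XX__
______
______
t=28: ______
_XX___
X>XX__
XXX_X_
____X_
__XX__
______
______
t=29: ______
_XX___
XXXX__
XvX_X_
____X_
__XX__
______
______
t=30: ______
_XX___
XXXX__
X_>_X_
____X_
__XX__
______
______
t=31: ______
_XX___
XX^X__
X___X_
____X_
__XX__
______
______
t=32: ______
_XX___
X<_X__
X___X_
____X_
__XX__
______
______
t=33: ______
_XX___
X__X__
Xv__X_
____X_
__XX__
______
______
t=34: ______
_XX___
X__X__
<X__X_
____X_
__XX__
______
______
t=35: ______
_XX___
X__X__
_X__X_
v___X_
__XX__
______
______
t=36: ______
_XX___
X__X__
_X__X_
X___X<
__XX__
______
______
t=37: ______
_XX___
X__X__
_X__X^
X___XX
__XX__
______
______
t=38: ______
_XX___
X__X__
>X__XX
X___XX
__XX__
______
______
t=39: ______
_XX___
X__X__
XX__XX
v___XX
__XX__
______
______
t=40: ______
_XX___
X__X__
XX__XX
_>__XX
__XX__
______
______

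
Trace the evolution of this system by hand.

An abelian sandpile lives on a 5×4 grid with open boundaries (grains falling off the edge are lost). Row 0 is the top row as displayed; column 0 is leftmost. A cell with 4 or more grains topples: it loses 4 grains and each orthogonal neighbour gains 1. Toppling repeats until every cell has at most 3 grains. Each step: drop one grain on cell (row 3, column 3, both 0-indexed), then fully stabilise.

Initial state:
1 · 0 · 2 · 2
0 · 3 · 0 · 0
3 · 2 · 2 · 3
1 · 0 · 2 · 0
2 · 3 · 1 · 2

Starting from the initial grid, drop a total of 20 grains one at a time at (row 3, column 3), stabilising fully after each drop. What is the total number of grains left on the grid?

35

k=0  1 · 0 · 2 · 2
0 · 3 · 0 · 0
3 · 2 · 2 · 3
1 · 0 · 2 · 0
2 · 3 · 1 · 2
k=1  1 · 0 · 2 · 2
0 · 3 · 0 · 0
3 · 2 · 2 · 3
1 · 0 · 2 · 1
2 · 3 · 1 · 2
k=2  1 · 0 · 2 · 2
0 · 3 · 0 · 0
3 · 2 · 2 · 3
1 · 0 · 2 · 2
2 · 3 · 1 · 2
k=3  1 · 0 · 2 · 2
0 · 3 · 0 · 0
3 · 2 · 2 · 3
1 · 0 · 2 · 3
2 · 3 · 1 · 2
k=4  1 · 0 · 2 · 2
0 · 3 · 0 · 1
3 · 2 · 3 · 0
1 · 0 · 3 · 1
2 · 3 · 1 · 3
k=5  1 · 0 · 2 · 2
0 · 3 · 0 · 1
3 · 2 · 3 · 0
1 · 0 · 3 · 2
2 · 3 · 1 · 3
k=6  1 · 0 · 2 · 2
0 · 3 · 0 · 1
3 · 2 · 3 · 0
1 · 0 · 3 · 3
2 · 3 · 1 · 3
k=7  1 · 0 · 2 · 2
0 · 3 · 1 · 1
3 · 3 · 0 · 2
1 · 1 · 1 · 2
2 · 3 · 3 · 0
k=8  1 · 0 · 2 · 2
0 · 3 · 1 · 1
3 · 3 · 0 · 2
1 · 1 · 1 · 3
2 · 3 · 3 · 0
k=9  1 · 0 · 2 · 2
0 · 3 · 1 · 1
3 · 3 · 0 · 3
1 · 1 · 2 · 0
2 · 3 · 3 · 1
k=10  1 · 0 · 2 · 2
0 · 3 · 1 · 1
3 · 3 · 0 · 3
1 · 1 · 2 · 1
2 · 3 · 3 · 1
k=11  1 · 0 · 2 · 2
0 · 3 · 1 · 1
3 · 3 · 0 · 3
1 · 1 · 2 · 2
2 · 3 · 3 · 1
k=12  1 · 0 · 2 · 2
0 · 3 · 1 · 1
3 · 3 · 0 · 3
1 · 1 · 2 · 3
2 · 3 · 3 · 1
k=13  1 · 0 · 2 · 2
0 · 3 · 1 · 2
3 · 3 · 1 · 0
1 · 1 · 3 · 1
2 · 3 · 3 · 2
k=14  1 · 0 · 2 · 2
0 · 3 · 1 · 2
3 · 3 · 1 · 0
1 · 1 · 3 · 2
2 · 3 · 3 · 2
k=15  1 · 0 · 2 · 2
0 · 3 · 1 · 2
3 · 3 · 1 · 0
1 · 1 · 3 · 3
2 · 3 · 3 · 2
k=16  1 · 0 · 2 · 2
0 · 3 · 1 · 2
3 · 3 · 2 · 1
1 · 3 · 1 · 2
3 · 0 · 2 · 0
k=17  1 · 0 · 2 · 2
0 · 3 · 1 · 2
3 · 3 · 2 · 1
1 · 3 · 1 · 3
3 · 0 · 2 · 0
k=18  1 · 0 · 2 · 2
0 · 3 · 1 · 2
3 · 3 · 2 · 2
1 · 3 · 2 · 0
3 · 0 · 2 · 1
k=19  1 · 0 · 2 · 2
0 · 3 · 1 · 2
3 · 3 · 2 · 2
1 · 3 · 2 · 1
3 · 0 · 2 · 1
k=20  1 · 0 · 2 · 2
0 · 3 · 1 · 2
3 · 3 · 2 · 2
1 · 3 · 2 · 2
3 · 0 · 2 · 1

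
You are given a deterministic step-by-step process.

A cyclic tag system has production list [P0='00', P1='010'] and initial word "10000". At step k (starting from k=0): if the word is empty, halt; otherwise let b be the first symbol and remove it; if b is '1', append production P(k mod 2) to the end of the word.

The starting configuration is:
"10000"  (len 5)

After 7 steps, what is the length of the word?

step 0: "10000"  (len 5)
step 1: "000000"  (len 6)
step 2: "00000"  (len 5)
step 3: "0000"  (len 4)
step 4: "000"  (len 3)
step 5: "00"  (len 2)
step 6: "0"  (len 1)
step 7: (halted — word empty)

0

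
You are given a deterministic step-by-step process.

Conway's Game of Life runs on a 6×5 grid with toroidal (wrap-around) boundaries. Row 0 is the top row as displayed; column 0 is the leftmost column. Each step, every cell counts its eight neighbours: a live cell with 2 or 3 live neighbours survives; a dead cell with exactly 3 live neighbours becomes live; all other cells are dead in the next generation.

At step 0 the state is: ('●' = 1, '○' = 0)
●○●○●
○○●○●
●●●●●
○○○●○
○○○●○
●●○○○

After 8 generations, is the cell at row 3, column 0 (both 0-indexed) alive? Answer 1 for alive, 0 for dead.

0

[0] ●○●○●
○○●○●
●●●●●
○○○●○
○○○●○
●●○○○
[1] ○○●○●
○○○○○
●●○○○
●●○○○
○○●○●
●●●●○
[2] ●○●○●
●●○○○
●●○○○
○○●○●
○○○○●
●○○○○
[3] ○○○○●
○○●○○
○○●○●
○●○●●
●○○●●
●●○●○
[4] ●●●●●
○○○○○
●●●○●
○●○○○
○○○○○
○●●●○
[5] ●○○○●
○○○○○
●●●○○
○●●○○
○●○○○
○○○○○
[6] ○○○○○
○○○○●
●○●○○
○○○○○
○●●○○
●○○○○
[7] ○○○○○
○○○○○
○○○○○
○○●○○
○●○○○
○●○○○
[8] ○○○○○
○○○○○
○○○○○
○○○○○
○●●○○
○○○○○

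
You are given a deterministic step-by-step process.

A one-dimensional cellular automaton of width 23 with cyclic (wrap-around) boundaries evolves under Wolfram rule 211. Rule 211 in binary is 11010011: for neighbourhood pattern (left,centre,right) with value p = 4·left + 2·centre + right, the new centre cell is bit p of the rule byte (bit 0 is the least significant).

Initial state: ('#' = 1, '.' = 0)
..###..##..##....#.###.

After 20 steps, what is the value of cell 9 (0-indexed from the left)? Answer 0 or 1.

1

[0] ..###..##..##....#.###.
[1] ##.####.###.#####...###
[2] ##..###..##..#######.##
[3] ####.####.###.######..#
[4] ####..###..##..#######.
[5] .#####.####.###.######.
[6] #.####..###..##..######
[7] #..#####.####.###.#####
[8] ###.####..###..##..####
[9] ###..#####.####.###.###
[10] #####.####..###..##..##
[11] #####..#####.####.###.#
[12] #######.####..###..##..
[13] .######..#####.####.###
[14] ..#######.####..###..##
[15] ##.######..#####.####.#
[16] ##..#######.####..###..
[17] .###.######..#####.####
[18] ..##..#######.####..###
[19] ##.###.######..#####.##
[20] ##..##..#######.####..#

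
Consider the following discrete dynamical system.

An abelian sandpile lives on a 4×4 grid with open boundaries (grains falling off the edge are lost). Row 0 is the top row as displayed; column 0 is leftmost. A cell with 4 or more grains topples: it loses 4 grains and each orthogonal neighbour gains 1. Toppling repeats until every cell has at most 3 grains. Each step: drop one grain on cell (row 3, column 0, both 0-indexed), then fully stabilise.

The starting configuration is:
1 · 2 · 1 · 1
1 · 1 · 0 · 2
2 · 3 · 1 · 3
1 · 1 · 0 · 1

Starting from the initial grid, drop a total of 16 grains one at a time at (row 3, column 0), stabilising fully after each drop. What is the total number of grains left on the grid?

[0] 1 · 2 · 1 · 1
1 · 1 · 0 · 2
2 · 3 · 1 · 3
1 · 1 · 0 · 1
[1] 1 · 2 · 1 · 1
1 · 1 · 0 · 2
2 · 3 · 1 · 3
2 · 1 · 0 · 1
[2] 1 · 2 · 1 · 1
1 · 1 · 0 · 2
2 · 3 · 1 · 3
3 · 1 · 0 · 1
[3] 1 · 2 · 1 · 1
1 · 1 · 0 · 2
3 · 3 · 1 · 3
0 · 2 · 0 · 1
[4] 1 · 2 · 1 · 1
1 · 1 · 0 · 2
3 · 3 · 1 · 3
1 · 2 · 0 · 1
[5] 1 · 2 · 1 · 1
1 · 1 · 0 · 2
3 · 3 · 1 · 3
2 · 2 · 0 · 1
[6] 1 · 2 · 1 · 1
1 · 1 · 0 · 2
3 · 3 · 1 · 3
3 · 2 · 0 · 1
[7] 1 · 2 · 1 · 1
2 · 2 · 0 · 2
1 · 1 · 2 · 3
2 · 0 · 1 · 1
[8] 1 · 2 · 1 · 1
2 · 2 · 0 · 2
1 · 1 · 2 · 3
3 · 0 · 1 · 1
[9] 1 · 2 · 1 · 1
2 · 2 · 0 · 2
2 · 1 · 2 · 3
0 · 1 · 1 · 1
[10] 1 · 2 · 1 · 1
2 · 2 · 0 · 2
2 · 1 · 2 · 3
1 · 1 · 1 · 1
[11] 1 · 2 · 1 · 1
2 · 2 · 0 · 2
2 · 1 · 2 · 3
2 · 1 · 1 · 1
[12] 1 · 2 · 1 · 1
2 · 2 · 0 · 2
2 · 1 · 2 · 3
3 · 1 · 1 · 1
[13] 1 · 2 · 1 · 1
2 · 2 · 0 · 2
3 · 1 · 2 · 3
0 · 2 · 1 · 1
[14] 1 · 2 · 1 · 1
2 · 2 · 0 · 2
3 · 1 · 2 · 3
1 · 2 · 1 · 1
[15] 1 · 2 · 1 · 1
2 · 2 · 0 · 2
3 · 1 · 2 · 3
2 · 2 · 1 · 1
[16] 1 · 2 · 1 · 1
2 · 2 · 0 · 2
3 · 1 · 2 · 3
3 · 2 · 1 · 1

27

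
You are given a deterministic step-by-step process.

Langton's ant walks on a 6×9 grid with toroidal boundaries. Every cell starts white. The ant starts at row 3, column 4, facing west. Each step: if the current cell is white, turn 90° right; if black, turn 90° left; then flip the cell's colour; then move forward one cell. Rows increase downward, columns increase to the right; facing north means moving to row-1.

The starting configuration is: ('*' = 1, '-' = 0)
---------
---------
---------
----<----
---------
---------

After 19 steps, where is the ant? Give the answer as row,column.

5,5

gen 0: ---------
---------
---------
----<----
---------
---------
gen 1: ---------
---------
----^----
----*----
---------
---------
gen 2: ---------
---------
----*>---
----*----
---------
---------
gen 3: ---------
---------
----**---
----*v---
---------
---------
gen 4: ---------
---------
----**---
----<*---
---------
---------
gen 5: ---------
---------
----**---
-----*---
----v----
---------
gen 6: ---------
---------
----**---
-----*---
---<*----
---------
gen 7: ---------
---------
----**---
---^-*---
---**----
---------
gen 8: ---------
---------
----**---
---*>*---
---**----
---------
gen 9: ---------
---------
----**---
---***---
---*v----
---------
gen 10: ---------
---------
----**---
---***---
---*->---
---------
gen 11: ---------
---------
----**---
---***---
---*-*---
-----v---
gen 12: ---------
---------
----**---
---***---
---*-*---
----<*---
gen 13: ---------
---------
----**---
---***---
---*^*---
----**---
gen 14: ---------
---------
----**---
---***---
---**>---
----**---
gen 15: ---------
---------
----**---
---**^---
---**----
----**---
gen 16: ---------
---------
----**---
---*<----
---**----
----**---
gen 17: ---------
---------
----**---
---*-----
---*v----
----**---
gen 18: ---------
---------
----**---
---*-----
---*->---
----**---
gen 19: ---------
---------
----**---
---*-----
---*-*---
----*v---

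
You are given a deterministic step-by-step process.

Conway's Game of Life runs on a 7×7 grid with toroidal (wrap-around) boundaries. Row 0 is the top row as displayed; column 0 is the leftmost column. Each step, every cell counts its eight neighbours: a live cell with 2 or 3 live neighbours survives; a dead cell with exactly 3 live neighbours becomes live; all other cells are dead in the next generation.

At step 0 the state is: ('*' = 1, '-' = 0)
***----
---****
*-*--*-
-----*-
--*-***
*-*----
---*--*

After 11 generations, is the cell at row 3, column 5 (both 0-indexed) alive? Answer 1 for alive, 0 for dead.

1

gen 0: ***----
---****
*-*--*-
-----*-
--*-***
*-*----
---*--*
gen 1: ***----
---***-
---*---
-*-*---
-*-****
***-*--
---*--*
gen 2: ***--**
-*-**--
---*---
*--*-*-
-----**
-*-----
---*--*
gen 3: -*---**
-*-****
---*---
-----*-
*---***
*----**
-----**
gen 4: --*----
---*--*
--**--*
-----*-
*---*--
-------
----*--
gen 5: ---*---
---*---
--*****
---****
-------
-------
-------
gen 6: -------
-----*-
--*---*
--*---*
----**-
-------
-------
gen 7: -------
-------
-----**
---*--*
-----*-
-------
-------
gen 8: -------
-------
-----**
----*-*
-------
-------
-------
gen 9: -------
-------
-----**
------*
-------
-------
-------
gen 10: -------
-------
-----**
-----**
-------
-------
-------
gen 11: -------
-------
-----**
-----**
-------
-------
-------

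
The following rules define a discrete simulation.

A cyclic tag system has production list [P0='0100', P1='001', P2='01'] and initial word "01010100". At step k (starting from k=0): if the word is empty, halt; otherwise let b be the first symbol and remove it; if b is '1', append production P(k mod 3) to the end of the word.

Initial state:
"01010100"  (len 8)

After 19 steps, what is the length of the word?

step 0: "01010100"  (len 8)
step 1: "1010100"  (len 7)
step 2: "010100001"  (len 9)
step 3: "10100001"  (len 8)
step 4: "01000010100"  (len 11)
step 5: "1000010100"  (len 10)
step 6: "00001010001"  (len 11)
step 7: "0001010001"  (len 10)
step 8: "001010001"  (len 9)
step 9: "01010001"  (len 8)
step 10: "1010001"  (len 7)
step 11: "010001001"  (len 9)
step 12: "10001001"  (len 8)
step 13: "00010010100"  (len 11)
step 14: "0010010100"  (len 10)
step 15: "010010100"  (len 9)
step 16: "10010100"  (len 8)
step 17: "0010100001"  (len 10)
step 18: "010100001"  (len 9)
step 19: "10100001"  (len 8)

8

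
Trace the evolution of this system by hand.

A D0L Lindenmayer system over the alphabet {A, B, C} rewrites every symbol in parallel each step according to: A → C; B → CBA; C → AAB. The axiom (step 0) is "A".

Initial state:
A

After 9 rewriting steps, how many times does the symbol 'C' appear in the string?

step 0: A
step 1: C
step 2: AAB
step 3: CCCBA
step 4: AABAABAABCBAC
step 5: CCCBACCCBACCCBAAABCBACAAB
step 6: AABAABAABCBACAABAABAABCBACAABAABAABCBACCCCBAAABCBACAABCCCBA
step 7: CCCBACCCBACCCBAAABCBACAABCCCBACCCBACCCBAAABCBACAABCCCBACCC…BAAABCBACAABAABAABAABCBACCCCBAAABCBACAABCCCBAAABAABAABCBAC  (len 121)
step 8: AABAABAABCBACAABAABAABCBACAABAABAABCBACCCCBAAABCBACAABCCCB…CCCBAAABCBACAABCCCBAAABAABAABCBACCCCBACCCBACCCBAAABCBACAAB  (len 273)
step 9: CCCBACCCBACCCBAAABCBACAABCCCBACCCBACCCBAAABCBACAABCCCBACCC…ABAABAABCBACAABAABAABCBACAABAABAABCBACCCCBAAABCBACAABCCCBA  (len 577)

197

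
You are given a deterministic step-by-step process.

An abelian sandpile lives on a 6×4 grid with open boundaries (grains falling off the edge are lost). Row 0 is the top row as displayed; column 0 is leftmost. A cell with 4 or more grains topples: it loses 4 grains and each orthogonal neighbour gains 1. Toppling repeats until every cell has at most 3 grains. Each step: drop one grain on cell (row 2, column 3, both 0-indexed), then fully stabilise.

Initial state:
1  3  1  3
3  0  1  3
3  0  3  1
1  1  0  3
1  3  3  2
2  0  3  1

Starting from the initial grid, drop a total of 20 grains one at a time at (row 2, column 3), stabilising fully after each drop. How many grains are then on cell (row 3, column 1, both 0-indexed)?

[0] 1  3  1  3
3  0  1  3
3  0  3  1
1  1  0  3
1  3  3  2
2  0  3  1
[1] 1  3  1  3
3  0  1  3
3  0  3  2
1  1  0  3
1  3  3  2
2  0  3  1
[2] 1  3  1  3
3  0  1  3
3  0  3  3
1  1  0  3
1  3  3  2
2  0  3  1
[3] 1  3  2  0
3  0  3  1
3  1  0  3
1  1  2  0
1  3  3  3
2  0  3  1
[4] 1  3  2  0
3  0  3  2
3  1  1  0
1  1  2  1
1  3  3  3
2  0  3  1
[5] 1  3  2  0
3  0  3  2
3  1  1  1
1  1  2  1
1  3  3  3
2  0  3  1
[6] 1  3  2  0
3  0  3  2
3  1  1  2
1  1  2  1
1  3  3  3
2  0  3  1
[7] 1  3  2  0
3  0  3  2
3  1  1  3
1  1  2  1
1  3  3  3
2  0  3  1
[8] 1  3  2  0
3  0  3  3
3  1  2  0
1  1  2  2
1  3  3  3
2  0  3  1
[9] 1  3  2  0
3  0  3  3
3  1  2  1
1  1  2  2
1  3  3  3
2  0  3  1
[10] 1  3  2  0
3  0  3  3
3  1  2  2
1  1  2  2
1  3  3  3
2  0  3  1
[11] 1  3  2  0
3  0  3  3
3  1  2  3
1  1  2  2
1  3  3  3
2  0  3  1
[12] 1  3  3  1
3  1  1  1
3  2  0  2
1  1  3  3
1  3  3  3
2  0  3  1
[13] 1  3  3  1
3  1  1  1
3  2  0  3
1  1  3  3
1  3  3  3
2  0  3  1
[14] 1  3  3  1
3  1  1  2
3  2  2  1
1  3  1  2
2  0  3  1
2  2  0  3
[15] 1  3  3  1
3  1  1  2
3  2  2  2
1  3  1  2
2  0  3  1
2  2  0  3
[16] 1  3  3  1
3  1  1  2
3  2  2  3
1  3  1  2
2  0  3  1
2  2  0  3
[17] 1  3  3  1
3  1  1  3
3  2  3  0
1  3  1  3
2  0  3  1
2  2  0  3
[18] 1  3  3  1
3  1  1  3
3  2  3  1
1  3  1  3
2  0  3  1
2  2  0  3
[19] 1  3  3  1
3  1  1  3
3  2  3  2
1  3  1  3
2  0  3  1
2  2  0  3
[20] 1  3  3  1
3  1  1  3
3  2  3  3
1  3  1  3
2  0  3  1
2  2  0  3

3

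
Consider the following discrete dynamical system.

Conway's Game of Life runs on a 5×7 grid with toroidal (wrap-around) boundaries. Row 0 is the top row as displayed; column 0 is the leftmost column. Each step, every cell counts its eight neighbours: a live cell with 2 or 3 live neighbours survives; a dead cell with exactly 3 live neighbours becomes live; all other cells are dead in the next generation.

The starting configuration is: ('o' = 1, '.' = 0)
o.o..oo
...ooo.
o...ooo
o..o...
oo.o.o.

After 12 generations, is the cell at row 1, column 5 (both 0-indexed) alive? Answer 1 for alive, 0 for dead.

1

0) o.o..oo
...ooo.
o...ooo
o..o...
oo.o.o.
1) o.o....
.o.o...
o......
..oo...
...o.o.
2) .oooo..
ooo....
.o.o...
..ooo..
.o.oo..
3) ....o..
o...o..
o...o..
.o.....
.o...o.
4) ....oo.
...ooo.
oo.....
oo.....
.......
5) ...o.o.
...o.oo
ooo.o.o
oo.....
.......
6) .....oo
.o.o...
..ooo..
..o...o
.......
7) .......
...o.o.
.o..o..
..o....
.....oo
8) ....ooo
....o..
..ooo..
.....o.
.......
9) ....oo.
.......
...ooo.
...oo..
....o.o
10) ....oo.
...o...
...o.o.
.......
.......
11) ....o..
...o.o.
....o..
.......
.......
12) ....o..
...o.o.
....o..
.......
.......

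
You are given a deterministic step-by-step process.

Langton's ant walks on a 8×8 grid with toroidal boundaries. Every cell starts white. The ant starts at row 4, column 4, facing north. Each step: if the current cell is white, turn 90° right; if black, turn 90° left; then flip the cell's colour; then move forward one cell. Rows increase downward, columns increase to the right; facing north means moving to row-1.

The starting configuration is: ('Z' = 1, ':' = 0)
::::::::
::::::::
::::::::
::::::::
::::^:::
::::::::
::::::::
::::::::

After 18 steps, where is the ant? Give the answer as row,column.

[0] ::::::::
::::::::
::::::::
::::::::
::::^:::
::::::::
::::::::
::::::::
[1] ::::::::
::::::::
::::::::
::::::::
::::Z>::
::::::::
::::::::
::::::::
[2] ::::::::
::::::::
::::::::
::::::::
::::ZZ::
:::::v::
::::::::
::::::::
[3] ::::::::
::::::::
::::::::
::::::::
::::ZZ::
::::<Z::
::::::::
::::::::
[4] ::::::::
::::::::
::::::::
::::::::
::::^Z::
::::ZZ::
::::::::
::::::::
[5] ::::::::
::::::::
::::::::
::::::::
:::<:Z::
::::ZZ::
::::::::
::::::::
[6] ::::::::
::::::::
::::::::
:::^::::
:::Z:Z::
::::ZZ::
::::::::
::::::::
[7] ::::::::
::::::::
::::::::
:::Z>:::
:::Z:Z::
::::ZZ::
::::::::
::::::::
[8] ::::::::
::::::::
::::::::
:::ZZ:::
:::ZvZ::
::::ZZ::
::::::::
::::::::
[9] ::::::::
::::::::
::::::::
:::ZZ:::
:::<ZZ::
::::ZZ::
::::::::
::::::::
[10] ::::::::
::::::::
::::::::
:::ZZ:::
::::ZZ::
:::vZZ::
::::::::
::::::::
[11] ::::::::
::::::::
::::::::
:::ZZ:::
::::ZZ::
::<ZZZ::
::::::::
::::::::
[12] ::::::::
::::::::
::::::::
:::ZZ:::
::^:ZZ::
::ZZZZ::
::::::::
::::::::
[13] ::::::::
::::::::
::::::::
:::ZZ:::
::Z>ZZ::
::ZZZZ::
::::::::
::::::::
[14] ::::::::
::::::::
::::::::
:::ZZ:::
::ZZZZ::
::ZvZZ::
::::::::
::::::::
[15] ::::::::
::::::::
::::::::
:::ZZ:::
::ZZZZ::
::Z:>Z::
::::::::
::::::::
[16] ::::::::
::::::::
::::::::
:::ZZ:::
::ZZ^Z::
::Z::Z::
::::::::
::::::::
[17] ::::::::
::::::::
::::::::
:::ZZ:::
::Z<:Z::
::Z::Z::
::::::::
::::::::
[18] ::::::::
::::::::
::::::::
:::ZZ:::
::Z::Z::
::Zv:Z::
::::::::
::::::::

5,3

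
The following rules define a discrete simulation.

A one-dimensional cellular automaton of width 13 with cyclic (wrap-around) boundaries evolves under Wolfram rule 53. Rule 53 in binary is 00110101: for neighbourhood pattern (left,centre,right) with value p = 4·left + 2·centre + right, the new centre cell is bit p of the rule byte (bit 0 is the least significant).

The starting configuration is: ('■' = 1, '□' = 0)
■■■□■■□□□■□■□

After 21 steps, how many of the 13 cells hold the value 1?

[0] ■■■□■■□□□■□■□
[1] □□□■□□■■□■■■■
[2] ■■□■■□□□■□□□□
[3] □□■□□■■□■■■■□
[4] ■□■■□□□■□□□□■
[5] □■□□■■□■■■■□□
[6] □■■□□□■□□□□■■
[7] ■□□■■□■■■■□□□
[8] ■■□□□■□□□□■■□
[9] □□■■□■■■■□□□■
[10] ■□□□■□□□□■■□■
[11] □■■□■■■■□□□■□
[12] □□□■□□□□■■□■■
[13] ■■□■■■■□□□■□□
[14] □□■□□□□■■□■■□
[15] ■□■■■■□□□■□□■
[16] □■□□□□■■□■■□□
[17] □■■■■□□□■□□■■
[18] ■□□□□■■□■■□□□
[19] ■■■■□□□■□□■■□
[20] □□□□■■□■■□□□■
[21] ■■■□□□■□□■■□■

7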